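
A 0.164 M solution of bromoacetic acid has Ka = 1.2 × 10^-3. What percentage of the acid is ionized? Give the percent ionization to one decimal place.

BrCH2COOH ⇌ BrCH2COO- + H+; let x = [H+] at equilibrium.
Solve x² + 0.0012x − 0.000197 = 0 → x = 1.34 × 10^-2 M
% ionization = x/C₀ × 100% = 1.34 × 10^-2/0.164 × 100% = 8.2%

8.2%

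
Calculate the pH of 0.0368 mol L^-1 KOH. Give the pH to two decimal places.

pH = 12.57

KOH is a strong base; [OH-] = 0.0368 M.
pOH = -log(0.0368) = 1.43
pH = 14.00 - 1.43 = 12.57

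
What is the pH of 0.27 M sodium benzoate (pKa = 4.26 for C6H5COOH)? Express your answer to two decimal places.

C6H5COO- is the conjugate base of the weak acid C6H5COOH.
Ka = 10^(−4.26) = 5.50 × 10^-5
Kb = Kw/Ka = 1.0×10^-14 / 5.50 × 10^-5 = 1.82 × 10^-10
Kb = [OH-]²/(0.27 − [OH-]) = 1.82 × 10^-10
Assume [OH-] ≪ 0.27: [OH-] ≈ √(1.82 × 10^-10 × 0.27) = 7.01 × 10^-6 M
pOH = −log(7.01 × 10^-6) = 5.15; pH = 14.00 − 5.15 = 8.85

pH = 8.85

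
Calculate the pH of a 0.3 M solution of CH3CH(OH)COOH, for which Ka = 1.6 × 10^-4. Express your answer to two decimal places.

pH = 2.16

CH3CH(OH)COOH ⇌ CH3CH(OH)COO- + H+
Ka = [H+]²/(0.3 − [H+]) = 1.6 × 10^-4
Assume [H+] ≪ 0.3: [H+] ≈ √(1.6 × 10^-4 × 0.3) = 6.93 × 10^-3 M
([H+]/C₀ = 2.3% < 5%, so the approximation holds.)
pH = −log(6.93 × 10^-3) = 2.16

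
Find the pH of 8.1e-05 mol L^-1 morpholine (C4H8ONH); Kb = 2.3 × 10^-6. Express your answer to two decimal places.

pH = 9.10

C4H8ONH + H2O ⇌ C4H8ONH2+ + OH-
Kb = [OH-]²/(8.1e-05 − [OH-]) = 2.3 × 10^-6
[OH-] is not negligible relative to C₀; solve [OH-]² + 2.3e-06·[OH-] − 1.86e-10 = 0.
[OH-] = [−2.3e-06 + √(2.3e-06² + 7.45e-10)]/2 = 1.25 × 10^-5 M
pOH = 4.90, so pH = 14.00 − pOH = 9.10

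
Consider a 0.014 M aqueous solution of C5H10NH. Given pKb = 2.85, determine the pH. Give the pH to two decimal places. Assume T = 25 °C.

C5H10NH + H2O ⇌ C5H10NH2+ + OH-
Kb = 10^(−2.85) = 1.41 × 10^-3
Kb = x²/(0.014 − x) = 1.41 × 10^-3
x is not negligible relative to C₀; solve x² + 0.00141·x − 1.97e-05 = 0.
x = [−0.00141 + √(0.00141² + 7.9e-05)]/2 = 3.79 × 10^-3 M
pOH = −log(3.79 × 10^-3) = 2.42; pH = 14.00 − 2.42 = 11.58

pH = 11.58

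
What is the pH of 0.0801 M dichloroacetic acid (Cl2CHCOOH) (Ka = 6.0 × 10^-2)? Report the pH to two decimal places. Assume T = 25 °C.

pH = 1.34

Cl2CHCOOH ⇌ Cl2CHCOO- + H+
Ka = x²/(0.0801 − x) = 6.0 × 10^-2
The 5% rule fails; solving x² + Ka·x − Ka·C₀ = 0 exactly:
x = [−0.06 + √(0.06² + 0.0192)]/2 = 4.55 × 10^-2 M
pH = −log[H+] = −log(4.55 × 10^-2) = 1.34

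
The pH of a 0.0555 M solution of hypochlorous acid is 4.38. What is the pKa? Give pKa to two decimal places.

pKa = 7.50

[H+] = 10^(-4.38) = 4.17 × 10^-5 M
At equilibrium [HA] = 0.0555 − 4.17 × 10^-5 = 5.55 × 10^-2 M
Ka = [H+][A-]/[HA] = (4.17 × 10^-5)² / 5.55 × 10^-2 = 3.13 × 10^-8
pKa = -log(3.13 × 10^-8) = 7.50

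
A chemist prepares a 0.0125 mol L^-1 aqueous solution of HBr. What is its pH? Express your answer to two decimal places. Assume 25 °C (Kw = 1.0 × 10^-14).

pH = 1.90

HBr is a strong acid and dissociates completely, so [H+] = 0.0125 M.
pH = -log(0.0125) = 1.90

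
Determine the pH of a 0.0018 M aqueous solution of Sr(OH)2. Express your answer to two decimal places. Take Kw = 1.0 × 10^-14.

Sr(OH)2 is a strong base (each formula unit releases 2 OH-); [OH-] = 0.0036 M.
pOH = -log(0.0036) = 2.44
pH = 14.00 - 2.44 = 11.56

pH = 11.56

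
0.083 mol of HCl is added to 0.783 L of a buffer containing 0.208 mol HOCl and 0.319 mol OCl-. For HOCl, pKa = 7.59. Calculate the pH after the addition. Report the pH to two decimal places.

pH = 7.50

After neutralization: n(HOCl) = 0.291 mol, n(OCl-) = 0.236 mol.
Henderson–Hasselbalch with mole ratio 0.236/0.291: pH = 7.59 + (-0.091)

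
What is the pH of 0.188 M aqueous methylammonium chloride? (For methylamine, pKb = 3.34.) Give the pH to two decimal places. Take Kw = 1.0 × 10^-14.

CH3NH3+ is the conjugate acid of the weak base CH3NH2.
Kb = 10^(−3.34) = 4.57 × 10^-4
Ka = Kw/Kb = 1.0×10^-14 / 4.57 × 10^-4 = 2.19 × 10^-11
From the ICE table, Ka = x²/(0.188 − x) = 2.19 × 10^-11.
Since Ka ≪ C₀, x ≈ √(Ka·C₀) = 2.03 × 10^-6 M.
pH = −log(2.03 × 10^-6) = 5.69

pH = 5.69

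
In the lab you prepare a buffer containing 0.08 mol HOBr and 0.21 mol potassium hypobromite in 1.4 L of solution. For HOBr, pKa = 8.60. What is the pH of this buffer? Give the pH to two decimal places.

pH = 9.02

Using pH = pKa + log([base]/[acid]) with [base]/[acid] = 0.21/0.08:
pH = 8.60 + (+0.419) = 9.02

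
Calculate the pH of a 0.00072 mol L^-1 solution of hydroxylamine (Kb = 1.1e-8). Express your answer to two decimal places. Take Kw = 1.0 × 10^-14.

pH = 8.45

NH2OH + H2O ⇌ NH3OH+ + OH-
Kb = [OH-]²/(0.00072 − [OH-]) = 1.1 × 10^-8
Since Kb ≪ C₀, [OH-] ≈ √(Kb·C₀) = 2.81 × 10^-6 M.
pOH = −log(2.81 × 10^-6) = 5.55; pH = 14.00 − 5.55 = 8.45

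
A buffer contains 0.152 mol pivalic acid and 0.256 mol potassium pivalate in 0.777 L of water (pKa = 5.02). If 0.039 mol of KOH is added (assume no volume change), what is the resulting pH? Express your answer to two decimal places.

pH = 5.44

After neutralization: n((CH3)3CCOOH) = 0.113 mol, n((CH3)3CCOO-) = 0.295 mol.
pH = pKa + log(n_(CH3)3CCOO-/n_(CH3)3CCOOH) = 5.02 + log(0.295/0.113) = 5.02 + (+0.417)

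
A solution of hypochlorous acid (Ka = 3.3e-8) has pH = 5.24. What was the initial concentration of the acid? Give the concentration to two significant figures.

C₀ = 1.0 × 10^-3 M

[H+] = 10^(-5.24) = 5.75 × 10^-6 M = x
Ka = x²/(C₀ − x) ⇒ C₀ = x + x²/Ka
C₀ = 5.75 × 10^-6 + (5.75 × 10^-6)²/(3.3 × 10^-8) = 1.01 × 10^-3 M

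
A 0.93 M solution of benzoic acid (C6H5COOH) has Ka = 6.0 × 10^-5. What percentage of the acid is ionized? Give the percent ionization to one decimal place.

C6H5COOH ⇌ C6H5COO- + H+; let x = [H+] at equilibrium.
x ≈ √(Ka·C₀) = √(6.0 × 10^-5 × 0.93) = 7.47 × 10^-3 M
% ionization = x/C₀ × 100% = 7.47 × 10^-3/0.93 × 100% = 0.8%

0.8%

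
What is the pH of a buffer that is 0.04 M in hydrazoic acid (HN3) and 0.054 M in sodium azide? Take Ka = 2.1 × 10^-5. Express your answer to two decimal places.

pKa = −log(2.1 × 10^-5) = 4.678
Henderson–Hasselbalch: pH = pKa + log([N3-]/[HN3]) = 4.678 + log(0.054/0.04)
pH = 4.678 + (+0.130) = 4.81

pH = 4.81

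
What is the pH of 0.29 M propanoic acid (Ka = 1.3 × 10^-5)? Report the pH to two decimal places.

CH3CH2COOH ⇌ CH3CH2COO- + H+
Ka = [H+]²/(0.29 − [H+]) = 1.3 × 10^-5
Since Ka ≪ C₀, [H+] ≈ √(Ka·C₀) = 1.94 × 10^-3 M.
Check: 0.67% ionized — well under 5%, approximation valid.
pH = −log(1.94 × 10^-3) = 2.71

pH = 2.71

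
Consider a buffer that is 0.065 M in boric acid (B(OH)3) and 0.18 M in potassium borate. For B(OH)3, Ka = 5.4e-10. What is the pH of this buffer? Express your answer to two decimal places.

pH = 9.71

pKa = −log(5.4 × 10^-10) = 9.268
Henderson–Hasselbalch: pH = pKa + log([B(OH)4-]/[B(OH)3]) = 9.268 + log(0.18/0.065)
pH = 9.268 + (+0.442) = 9.71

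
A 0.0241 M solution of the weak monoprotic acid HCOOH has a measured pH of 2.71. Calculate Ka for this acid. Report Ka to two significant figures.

[H+] = 10^(-2.71) = 1.95 × 10^-3 M
At equilibrium [HA] = 0.0241 − 1.95 × 10^-3 = 2.21 × 10^-2 M
Ka = [H+][A-]/[HA] = (1.95 × 10^-3)² / 2.21 × 10^-2 = 1.7 × 10^-4

Ka = 1.7 × 10^-4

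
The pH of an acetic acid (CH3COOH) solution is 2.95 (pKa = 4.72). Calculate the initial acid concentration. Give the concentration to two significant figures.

[H+] = 10^(-2.95) = 1.12 × 10^-3 M = x
Ka = 10^(−4.72) = 1.91 × 10^-5
Ka = x²/(C₀ − x) ⇒ C₀ = x + x²/Ka
C₀ = 1.12 × 10^-3 + (1.12 × 10^-3)²/(1.91 × 10^-5) = 6.68 × 10^-2 M

C₀ = 6.7 × 10^-2 M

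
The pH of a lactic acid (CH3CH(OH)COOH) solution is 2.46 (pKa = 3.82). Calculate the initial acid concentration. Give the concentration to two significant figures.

[H+] = 10^(-2.46) = 3.47 × 10^-3 M = x
Ka = 10^(−3.82) = 1.51 × 10^-4
Ka = x²/(C₀ − x) ⇒ C₀ = x + x²/Ka
C₀ = 3.47 × 10^-3 + (3.47 × 10^-3)²/(1.51 × 10^-4) = 8.32 × 10^-2 M

C₀ = 8.3 × 10^-2 M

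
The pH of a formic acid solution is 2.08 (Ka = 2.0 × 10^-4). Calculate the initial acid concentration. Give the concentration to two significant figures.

[H+] = 10^(-2.08) = 8.32 × 10^-3 M = x
Ka = x²/(C₀ − x) ⇒ C₀ = x + x²/Ka
C₀ = 8.32 × 10^-3 + (8.32 × 10^-3)²/(2.0 × 10^-4) = 3.54 × 10^-1 M

C₀ = 3.5 × 10^-1 M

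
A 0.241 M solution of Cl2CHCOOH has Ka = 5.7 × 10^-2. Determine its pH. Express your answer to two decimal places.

pH = 1.04

Cl2CHCOOH ⇌ Cl2CHCOO- + H+
From the ICE table, Ka = x²/(0.241 − x) = 5.7 × 10^-2.
The 5% rule fails; solving x² + Ka·x − Ka·C₀ = 0 exactly:
x = [−0.057 + √(0.057² + 0.0549)]/2 = 9.21 × 10^-2 M
pH = −log(9.21 × 10^-2) = 1.04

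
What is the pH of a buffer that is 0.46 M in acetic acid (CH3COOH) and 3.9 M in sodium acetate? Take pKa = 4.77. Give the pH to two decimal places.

pH = 5.70

Using pH = pKa + log([base]/[acid]) with [base]/[acid] = 3.9/0.46:
pH = 4.77 + (+0.928) = 5.70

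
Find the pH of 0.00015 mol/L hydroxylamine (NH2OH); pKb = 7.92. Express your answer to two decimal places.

pH = 8.13

NH2OH + H2O ⇌ NH3OH+ + OH-
Kb = 10^(−7.92) = 1.20 × 10^-8
From the ICE table, Kb = x²/(0.00015 − x) = 1.20 × 10^-8.
Since Kb ≪ C₀, x ≈ √(Kb·C₀) = 1.34 × 10^-6 M.
pOH = 5.87, so pH = 14.00 − pOH = 8.13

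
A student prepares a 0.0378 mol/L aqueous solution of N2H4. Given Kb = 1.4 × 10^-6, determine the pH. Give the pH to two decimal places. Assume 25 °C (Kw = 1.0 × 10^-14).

pH = 10.36

N2H4 + H2O ⇌ N2H5+ + OH-
Kb = [OH-]²/(0.0378 − [OH-]) = 1.4 × 10^-6
Since Kb ≪ C₀, [OH-] ≈ √(Kb·C₀) = 2.30 × 10^-4 M.
pOH = 3.64, so pH = 14.00 − pOH = 10.36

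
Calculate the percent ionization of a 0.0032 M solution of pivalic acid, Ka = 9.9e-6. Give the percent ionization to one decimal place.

(CH3)3CCOOH ⇌ (CH3)3CCOO- + H+; let x = [H+] at equilibrium.
Solve x² + 9.9e-06x − 3.17e-08 = 0 → x = 1.73 × 10^-4 M
Fraction ionized = 1.73 × 10^-4 / 0.0032 = 0.0541 → 5.4%

5.4%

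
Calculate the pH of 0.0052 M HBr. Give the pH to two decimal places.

pH = 2.28

HBr is a strong acid and dissociates completely, so [H+] = 0.0052 M.
pH = -log(0.0052) = 2.28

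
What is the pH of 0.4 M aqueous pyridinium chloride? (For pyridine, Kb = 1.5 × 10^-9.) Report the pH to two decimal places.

pH = 2.79

C5H5NH+ is the conjugate acid of the weak base C5H5N.
Ka = Kw/Kb = 1.0×10^-14 / 1.5 × 10^-9 = 6.67 × 10^-6
Ka = [H+]²/(0.4 − [H+]) = 6.67 × 10^-6
Assume [H+] ≪ 0.4: [H+] ≈ √(6.67 × 10^-6 × 0.4) = 1.63 × 10^-3 M
([H+]/C₀ = 0.41% < 5%, so the approximation holds.)
pH = −log[H+] = −log(1.63 × 10^-3) = 2.79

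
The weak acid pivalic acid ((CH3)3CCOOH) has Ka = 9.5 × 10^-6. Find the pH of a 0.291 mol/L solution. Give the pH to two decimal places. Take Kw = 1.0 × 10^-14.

pH = 2.78

(CH3)3CCOOH ⇌ (CH3)3CCOO- + H+
Ka = [H+]²/(0.291 − [H+]) = 9.5 × 10^-6
Since Ka ≪ C₀, [H+] ≈ √(Ka·C₀) = 1.66 × 10^-3 M.
Check: 0.57% ionized — well under 5%, approximation valid.
pH = −log[H+] = −log(1.66 × 10^-3) = 2.78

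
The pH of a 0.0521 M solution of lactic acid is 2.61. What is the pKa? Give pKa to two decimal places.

[H+] = 10^(-2.61) = 2.45 × 10^-3 M
At equilibrium [HA] = 0.0521 − 2.45 × 10^-3 = 4.96 × 10^-2 M
Ka = [H+][A-]/[HA] = (2.45 × 10^-3)² / 4.96 × 10^-2 = 1.21 × 10^-4
pKa = -log(1.21 × 10^-4) = 3.92

pKa = 3.92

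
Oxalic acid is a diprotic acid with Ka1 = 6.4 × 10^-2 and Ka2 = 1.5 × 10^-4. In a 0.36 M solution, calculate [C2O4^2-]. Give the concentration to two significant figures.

First ionization gives [H+] ≈ [HC2O4-] = 1.23 × 10^-1 M.
Second step: Ka2 = [H+][C2O4^2-]/[HC2O4-] ≈ [C2O4^2-] (since [H+] ≈ [HC2O4-]).
So [C2O4^2-] ≈ Ka2.

1.5 × 10^-4 M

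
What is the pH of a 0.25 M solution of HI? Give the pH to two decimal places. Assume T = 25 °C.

HI is a strong acid and dissociates completely, so [H+] = 0.25 M.
pH = -log(0.25) = 0.60

pH = 0.60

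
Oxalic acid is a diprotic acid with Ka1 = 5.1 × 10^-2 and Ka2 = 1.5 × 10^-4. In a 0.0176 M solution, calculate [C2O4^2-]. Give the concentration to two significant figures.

1.5 × 10^-4 M

First ionization gives [H+] ≈ [HC2O4-] = 1.38 × 10^-2 M.
Second step: Ka2 = [H+][C2O4^2-]/[HC2O4-] ≈ [C2O4^2-] (since [H+] ≈ [HC2O4-]).
So [C2O4^2-] ≈ Ka2.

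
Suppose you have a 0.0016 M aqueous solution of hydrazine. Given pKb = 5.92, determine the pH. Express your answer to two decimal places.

pH = 9.64

N2H4 + H2O ⇌ N2H5+ + OH-
Kb = 10^(−5.92) = 1.20 × 10^-6
Let x = [OH-] at equilibrium. Kb = x²/(0.0016 − x).
Neglecting x in the denominator: x = √(1.20 × 10^-6 × 0.0016) = 4.38 × 10^-5 M
(x/C₀ = 2.7% < 5%, so the approximation holds.)
pOH = −log(4.38 × 10^-5) = 4.36; pH = 14.00 − 4.36 = 9.64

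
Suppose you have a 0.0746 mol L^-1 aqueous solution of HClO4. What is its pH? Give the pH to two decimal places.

HClO4 is a strong acid and dissociates completely, so [H+] = 0.0746 M.
pH = -log(0.0746) = 1.13

pH = 1.13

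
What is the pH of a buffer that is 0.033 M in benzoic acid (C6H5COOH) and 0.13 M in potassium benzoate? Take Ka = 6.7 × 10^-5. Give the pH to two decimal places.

pKa = −log(6.7 × 10^-5) = 4.174
pH = pKa + log([A⁻]/[HA]) = 4.174 + log(0.13/0.033)
pH = 4.174 + (+0.595) = 4.77

pH = 4.77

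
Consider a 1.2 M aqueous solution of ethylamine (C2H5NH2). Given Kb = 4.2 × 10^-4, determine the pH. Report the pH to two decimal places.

C2H5NH2 + H2O ⇌ C2H5NH3+ + OH-
From the ICE table, Kb = [OH-]²/(1.2 − [OH-]) = 4.2 × 10^-4.
Neglecting [OH-] in the denominator: [OH-] = √(4.2 × 10^-4 × 1.2) = 2.24 × 10^-2 M
([OH-]/C₀ = 1.9% < 5%, so the approximation holds.)
pOH = −log(2.24 × 10^-2) = 1.65; pH = 14.00 − 1.65 = 12.35

pH = 12.35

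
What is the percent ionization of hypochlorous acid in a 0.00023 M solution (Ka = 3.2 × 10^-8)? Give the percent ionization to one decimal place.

1.2%

HOCl ⇌ OCl- + H+; let x = [H+] at equilibrium.
x ≈ √(Ka·C₀) = √(3.2 × 10^-8 × 0.00023) = 2.71 × 10^-6 M
% ionization = x/C₀ × 100% = 2.71 × 10^-6/0.00023 × 100% = 1.2%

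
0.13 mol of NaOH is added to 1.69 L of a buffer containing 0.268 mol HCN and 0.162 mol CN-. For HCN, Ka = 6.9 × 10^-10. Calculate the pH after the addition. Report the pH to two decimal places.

pH = 9.49

OH- converts HCN to CN-: HCN → 0.138 mol, CN- → 0.292 mol.
pKa = −log(6.9 × 10^-10) = 9.161
pH = pKa + log(n_CN-/n_HCN) = 9.161 + log(0.292/0.138) = 9.161 + (+0.326)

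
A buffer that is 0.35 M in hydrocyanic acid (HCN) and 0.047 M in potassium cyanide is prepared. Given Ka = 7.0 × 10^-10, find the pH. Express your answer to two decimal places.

pH = 8.28

pKa = −log(7.0 × 10^-10) = 9.155
Using pH = pKa + log([base]/[acid]) with [base]/[acid] = 0.047/0.35:
pH = 9.155 + (-0.872) = 8.28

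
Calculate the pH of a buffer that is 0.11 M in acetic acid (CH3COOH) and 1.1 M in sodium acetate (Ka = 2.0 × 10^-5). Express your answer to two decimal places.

pKa = −log(2.0 × 10^-5) = 4.699
Henderson–Hasselbalch: pH = pKa + log([CH3COO-]/[CH3COOH]) = 4.699 + log(1.1/0.11)
pH = 4.699 + (+1.000) = 5.70

pH = 5.70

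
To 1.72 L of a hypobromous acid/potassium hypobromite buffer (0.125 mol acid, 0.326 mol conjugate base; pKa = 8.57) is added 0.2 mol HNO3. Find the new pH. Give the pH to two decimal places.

Added H+ converts OBr- to HOBr: HOBr → 0.325 mol, OBr- → 0.126 mol.
pH = pKa + log([A⁻]/[HA]) = 8.57 + log(0.126/0.325) = 8.57 -0.412

pH = 8.16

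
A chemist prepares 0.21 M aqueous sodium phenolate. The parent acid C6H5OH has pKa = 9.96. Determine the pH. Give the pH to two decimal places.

pH = 11.64

C6H5O- is the conjugate base of the weak acid C6H5OH.
Ka = 10^(−9.96) = 1.10 × 10^-10
Kb = Kw/Ka = 1.0×10^-14 / 1.10 × 10^-10 = 9.09 × 10^-5
Kb = [OH-]²/(0.21 − [OH-]) = 9.09 × 10^-5
Assume [OH-] ≪ 0.21: [OH-] ≈ √(9.09 × 10^-5 × 0.21) = 4.37 × 10^-3 M
Check: 2.1% ionized — well under 5%, approximation valid.
pOH = 2.36, so pH = 14.00 − pOH = 11.64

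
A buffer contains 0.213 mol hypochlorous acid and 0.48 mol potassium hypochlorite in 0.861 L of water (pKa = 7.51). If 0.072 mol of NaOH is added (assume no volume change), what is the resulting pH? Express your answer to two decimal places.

OH- converts HOCl to OCl-: HOCl → 0.141 mol, OCl- → 0.552 mol.
pH = pKa + log(n_OCl-/n_HOCl) = 7.51 + log(0.552/0.141) = 7.51 + (+0.593)

pH = 8.10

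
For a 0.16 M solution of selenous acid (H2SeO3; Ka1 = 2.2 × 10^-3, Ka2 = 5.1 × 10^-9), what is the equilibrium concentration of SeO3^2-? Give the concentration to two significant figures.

5.1 × 10^-9 M

First ionization gives [H+] ≈ [HSeO3-] = 1.77 × 10^-2 M.
Second step: Ka2 = [H+][SeO3^2-]/[HSeO3-] ≈ [SeO3^2-] (since [H+] ≈ [HSeO3-]).
So [SeO3^2-] ≈ Ka2.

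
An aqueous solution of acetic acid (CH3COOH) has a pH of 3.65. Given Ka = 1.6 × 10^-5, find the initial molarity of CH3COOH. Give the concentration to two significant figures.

C₀ = 3.4 × 10^-3 M

[H+] = 10^(-3.65) = 2.24 × 10^-4 M = x
Ka = x²/(C₀ − x) ⇒ C₀ = x + x²/Ka
C₀ = 2.24 × 10^-4 + (2.24 × 10^-4)²/(1.6 × 10^-5) = 3.36 × 10^-3 M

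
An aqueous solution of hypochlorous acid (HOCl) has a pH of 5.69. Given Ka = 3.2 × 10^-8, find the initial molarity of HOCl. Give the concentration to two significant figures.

[H+] = 10^(-5.69) = 2.04 × 10^-6 M = x
Ka = x²/(C₀ − x) ⇒ C₀ = x + x²/Ka
C₀ = 2.04 × 10^-6 + (2.04 × 10^-6)²/(3.2 × 10^-8) = 1.32 × 10^-4 M

C₀ = 1.3 × 10^-4 M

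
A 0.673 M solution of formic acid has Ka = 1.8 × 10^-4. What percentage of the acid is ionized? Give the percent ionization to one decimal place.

HCOOH ⇌ HCOO- + H+; let x = [H+] at equilibrium.
x ≈ √(Ka·C₀) = √(1.8 × 10^-4 × 0.673) = 1.10 × 10^-2 M
Fraction ionized = 1.10 × 10^-2 / 0.673 = 0.0163 → 1.6%

1.6%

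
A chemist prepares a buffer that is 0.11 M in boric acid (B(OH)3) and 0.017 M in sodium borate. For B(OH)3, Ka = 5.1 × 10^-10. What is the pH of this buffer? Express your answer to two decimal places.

pKa = −log(5.1 × 10^-10) = 9.292
Using pH = pKa + log([base]/[acid]) with [base]/[acid] = 0.017/0.11:
pH = 9.292 + (-0.811) = 8.48

pH = 8.48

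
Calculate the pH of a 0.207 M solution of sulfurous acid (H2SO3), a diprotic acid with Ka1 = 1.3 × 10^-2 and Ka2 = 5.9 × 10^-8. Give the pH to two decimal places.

Ka1 ≫ Ka2, so treat the first dissociation as the only significant source of H+.
Ka1 = x²/(0.207 − x) = 1.3 × 10^-2
Solving the quadratic: x = (−Ka1 + √(Ka1² + 4·Ka1·C₀))/2 = 4.58 × 10^-2 M
pH = −log(4.58 × 10^-2) = 1.34

pH = 1.34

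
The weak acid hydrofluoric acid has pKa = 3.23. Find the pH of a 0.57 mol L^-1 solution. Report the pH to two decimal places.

pH = 1.74

HF ⇌ F- + H+
Ka = 10^(−3.23) = 5.89 × 10^-4
Ka = x²/(0.57 − x) = 5.89 × 10^-4
Neglecting x in the denominator: x = √(5.89 × 10^-4 × 0.57) = 1.83 × 10^-2 M
pH = −log[H+] = −log(1.83 × 10^-2) = 1.74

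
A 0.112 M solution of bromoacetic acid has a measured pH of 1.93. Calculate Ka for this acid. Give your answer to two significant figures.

[H+] = 10^(-1.93) = 1.17 × 10^-2 M
At equilibrium [HA] = 0.112 − 1.17 × 10^-2 = 1.00 × 10^-1 M
Ka = [H+][A-]/[HA] = (1.17 × 10^-2)² / 1.00 × 10^-1 = 1.4 × 10^-3

Ka = 1.4 × 10^-3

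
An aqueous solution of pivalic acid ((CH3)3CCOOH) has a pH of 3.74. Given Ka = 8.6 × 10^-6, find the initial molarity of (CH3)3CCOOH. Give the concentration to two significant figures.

C₀ = 4.0 × 10^-3 M

[H+] = 10^(-3.74) = 1.82 × 10^-4 M = x
Ka = x²/(C₀ − x) ⇒ C₀ = x + x²/Ka
C₀ = 1.82 × 10^-4 + (1.82 × 10^-4)²/(8.6 × 10^-6) = 4.03 × 10^-3 M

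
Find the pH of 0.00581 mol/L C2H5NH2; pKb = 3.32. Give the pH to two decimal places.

C2H5NH2 + H2O ⇌ C2H5NH3+ + OH-
Kb = 10^(−3.32) = 4.79 × 10^-4
From the ICE table, Kb = x²/(0.00581 − x) = 4.79 × 10^-4.
Here C₀/Kb ≈ 12.1, so the small-x approximation fails. Use the quadratic:
x = (−Kb + √(Kb² + 4·Kb·C₀))/2 = 1.45 × 10^-3 M
pOH = −log(1.45 × 10^-3) = 2.84; pH = 14.00 − 2.84 = 11.16

pH = 11.16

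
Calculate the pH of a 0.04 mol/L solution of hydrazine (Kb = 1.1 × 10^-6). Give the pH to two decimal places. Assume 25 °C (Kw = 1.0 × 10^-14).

pH = 10.32

N2H4 + H2O ⇌ N2H5+ + OH-
Kb = [OH-]²/(0.04 − [OH-]) = 1.1 × 10^-6
Since Kb ≪ C₀, [OH-] ≈ √(Kb·C₀) = 2.10 × 10^-4 M.
Check: 0.52% ionized — well under 5%, approximation valid.
pOH = 3.68, so pH = 14.00 − pOH = 10.32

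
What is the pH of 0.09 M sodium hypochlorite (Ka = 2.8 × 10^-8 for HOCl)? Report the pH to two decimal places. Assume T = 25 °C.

OCl- is the conjugate base of the weak acid HOCl.
Kb = Kw/Ka = 1.0×10^-14 / 2.8 × 10^-8 = 3.57 × 10^-7
Let x = [OH-] at equilibrium. Kb = x²/(0.09 − x).
Neglecting x in the denominator: x = √(3.57 × 10^-7 × 0.09) = 1.79 × 10^-4 M
(x/C₀ = 0.2% < 5%, so the approximation holds.)
pOH = −log(1.79 × 10^-4) = 3.75; pH = 14.00 − 3.75 = 10.25

pH = 10.25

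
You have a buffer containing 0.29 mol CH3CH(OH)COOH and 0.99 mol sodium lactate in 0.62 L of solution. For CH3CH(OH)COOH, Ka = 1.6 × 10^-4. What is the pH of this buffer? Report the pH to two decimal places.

pKa = −log(1.6 × 10^-4) = 3.796
Using pH = pKa + log([base]/[acid]) with [base]/[acid] = 0.99/0.29:
pH = 3.796 + (+0.533) = 4.33

pH = 4.33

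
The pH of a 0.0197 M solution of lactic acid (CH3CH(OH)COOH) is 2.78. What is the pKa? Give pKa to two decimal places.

[H+] = 10^(-2.78) = 1.66 × 10^-3 M
At equilibrium [HA] = 0.0197 − 1.66 × 10^-3 = 1.80 × 10^-2 M
Ka = [H+][A-]/[HA] = (1.66 × 10^-3)² / 1.80 × 10^-2 = 1.53 × 10^-4
pKa = -log(1.53 × 10^-4) = 3.82

pKa = 3.82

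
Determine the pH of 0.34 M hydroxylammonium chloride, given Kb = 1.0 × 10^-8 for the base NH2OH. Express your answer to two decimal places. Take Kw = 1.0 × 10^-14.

NH3OH+ is the conjugate acid of the weak base NH2OH.
Ka = Kw/Kb = 1.0×10^-14 / 1.0 × 10^-8 = 1.00 × 10^-6
From the ICE table, Ka = [H+]²/(0.34 − [H+]) = 1.00 × 10^-6.
Assume [H+] ≪ 0.34: [H+] ≈ √(1.00 × 10^-6 × 0.34) = 5.83 × 10^-4 M
Check: 0.17% ionized — well under 5%, approximation valid.
pH = −log(5.83 × 10^-4) = 3.23

pH = 3.23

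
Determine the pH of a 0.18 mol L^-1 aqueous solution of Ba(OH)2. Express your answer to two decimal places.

pH = 13.56

Ba(OH)2 is a strong base (each formula unit releases 2 OH-); [OH-] = 0.36 M.
pOH = -log(0.36) = 0.44
pH = 14.00 - 0.44 = 13.56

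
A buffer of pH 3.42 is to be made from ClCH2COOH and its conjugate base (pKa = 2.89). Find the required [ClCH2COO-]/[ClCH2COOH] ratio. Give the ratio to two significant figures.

ratio = 3.4

pH = pKa + log(r) ⇒ log(r) = 3.42 − 2.89 = +0.53
r = [ClCH2COO-]/[ClCH2COOH] = 10^(+0.53) = 3.39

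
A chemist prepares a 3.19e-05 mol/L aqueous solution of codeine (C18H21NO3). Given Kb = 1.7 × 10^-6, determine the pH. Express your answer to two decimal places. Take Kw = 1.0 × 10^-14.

C18H21NO3 + H2O ⇌ C18H22NO3+ + OH-
Let x = [OH-] at equilibrium. Kb = x²/(3.19e-05 − x).
The 5% rule fails; solving x² + Kb·x − Kb·C₀ = 0 exactly:
x = (−Kb + √(Kb² + 4·Kb·C₀))/2 = 6.56 × 10^-6 M
pOH = 5.18, so pH = 14.00 − pOH = 8.82

pH = 8.82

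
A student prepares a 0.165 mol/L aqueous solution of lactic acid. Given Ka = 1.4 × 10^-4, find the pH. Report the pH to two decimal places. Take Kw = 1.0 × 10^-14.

CH3CH(OH)COOH ⇌ CH3CH(OH)COO- + H+
From the ICE table, Ka = x²/(0.165 − x) = 1.4 × 10^-4.
Since Ka ≪ C₀, x ≈ √(Ka·C₀) = 4.81 × 10^-3 M.
Check: 2.9% ionized — well under 5%, approximation valid.
pH = −log[H+] = −log(4.81 × 10^-3) = 2.32

pH = 2.32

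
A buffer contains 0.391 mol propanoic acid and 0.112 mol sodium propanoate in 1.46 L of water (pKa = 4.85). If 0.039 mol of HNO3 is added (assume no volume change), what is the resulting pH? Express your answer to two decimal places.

After neutralization: n(CH3CH2COOH) = 0.43 mol, n(CH3CH2COO-) = 0.073 mol.
Henderson–Hasselbalch with mole ratio 0.073/0.43: pH = 4.85 + (-0.770)

pH = 4.08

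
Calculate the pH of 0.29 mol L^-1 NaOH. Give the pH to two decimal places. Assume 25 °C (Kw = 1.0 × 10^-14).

NaOH is a strong base; [OH-] = 0.29 M.
pOH = -log(0.29) = 0.54
pH = 14.00 - 0.54 = 13.46

pH = 13.46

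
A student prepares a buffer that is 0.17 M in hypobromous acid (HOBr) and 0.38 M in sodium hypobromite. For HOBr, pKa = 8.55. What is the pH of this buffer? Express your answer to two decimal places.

pH = pKa + log([A⁻]/[HA]) = 8.55 + log(0.38/0.17)
pH = 8.55 + (+0.349) = 8.90

pH = 8.90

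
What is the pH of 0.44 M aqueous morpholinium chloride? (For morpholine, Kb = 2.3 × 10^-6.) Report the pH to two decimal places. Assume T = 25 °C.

C4H8ONH2+ is the conjugate acid of the weak base C4H8ONH.
Ka = Kw/Kb = 1.0×10^-14 / 2.3 × 10^-6 = 4.35 × 10^-9
From the ICE table, Ka = [H+]²/(0.44 − [H+]) = 4.35 × 10^-9.
Neglecting [H+] in the denominator: [H+] = √(4.35 × 10^-9 × 0.44) = 4.37 × 10^-5 M
pH = −log(4.37 × 10^-5) = 4.36

pH = 4.36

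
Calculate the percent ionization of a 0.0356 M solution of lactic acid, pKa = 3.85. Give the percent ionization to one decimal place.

CH3CH(OH)COOH ⇌ CH3CH(OH)COO- + H+; let x = [H+] at equilibrium.
Ka = 10^(−3.85) = 1.41 × 10^-4
Solve x² + 0.000141x − 5.02e-06 = 0 → x = 2.17 × 10^-3 M
% ionization = x/C₀ × 100% = 2.17 × 10^-3/0.0356 × 100% = 6.1%

6.1%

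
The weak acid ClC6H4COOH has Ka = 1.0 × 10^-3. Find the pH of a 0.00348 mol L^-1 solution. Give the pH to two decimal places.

pH = 2.84

ClC6H4COOH ⇌ ClC6H4COO- + H+
Ka = x²/(0.00348 − x) = 1.0 × 10^-3
x is not negligible relative to C₀; solve x² + 0.001·x − 3.48e-06 = 0.
x = (−Ka + √(Ka² + 4·Ka·C₀))/2 = 1.43 × 10^-3 M
pH = −log[H+] = −log(1.43 × 10^-3) = 2.84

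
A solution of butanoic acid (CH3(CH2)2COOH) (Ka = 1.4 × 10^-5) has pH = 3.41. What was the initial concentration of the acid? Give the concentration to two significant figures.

C₀ = 1.1 × 10^-2 M

[H+] = 10^(-3.41) = 3.89 × 10^-4 M = x
Ka = x²/(C₀ − x) ⇒ C₀ = x + x²/Ka
C₀ = 3.89 × 10^-4 + (3.89 × 10^-4)²/(1.4 × 10^-5) = 1.12 × 10^-2 M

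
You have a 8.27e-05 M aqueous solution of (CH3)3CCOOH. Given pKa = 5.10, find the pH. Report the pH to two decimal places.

(CH3)3CCOOH ⇌ (CH3)3CCOO- + H+
Ka = 10^(−5.10) = 7.94 × 10^-6
Ka = [H+]²/(8.27e-05 − [H+]) = 7.94 × 10^-6
[H+] is not negligible relative to C₀; solve [H+]² + 7.94e-06·[H+] − 6.57e-10 = 0.
[H+] = (−Ka + √(Ka² + 4·Ka·C₀))/2 = 2.20 × 10^-5 M
pH = −log[H+] = −log(2.20 × 10^-5) = 4.66

pH = 4.66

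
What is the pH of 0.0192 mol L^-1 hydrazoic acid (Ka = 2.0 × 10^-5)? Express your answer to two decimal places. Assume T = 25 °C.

HN3 ⇌ N3- + H+
From the ICE table, Ka = [H+]²/(0.0192 − [H+]) = 2.0 × 10^-5.
Neglecting [H+] in the denominator: [H+] = √(2.0 × 10^-5 × 0.0192) = 6.20 × 10^-4 M
([H+]/C₀ = 3.2% < 5%, so the approximation holds.)
pH = −log(6.20 × 10^-4) = 3.21

pH = 3.21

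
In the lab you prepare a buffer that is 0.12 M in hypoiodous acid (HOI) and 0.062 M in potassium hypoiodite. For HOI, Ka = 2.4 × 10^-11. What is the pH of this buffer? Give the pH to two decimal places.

pKa = −log(2.4 × 10^-11) = 10.620
Using pH = pKa + log([base]/[acid]) with [base]/[acid] = 0.062/0.12:
pH = 10.620 + (-0.287) = 10.33

pH = 10.33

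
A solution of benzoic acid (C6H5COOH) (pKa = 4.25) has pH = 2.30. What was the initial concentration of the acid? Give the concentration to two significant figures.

[H+] = 10^(-2.30) = 5.01 × 10^-3 M = x
Ka = 10^(−4.25) = 5.62 × 10^-5
Ka = x²/(C₀ − x) ⇒ C₀ = x + x²/Ka
C₀ = 5.01 × 10^-3 + (5.01 × 10^-3)²/(5.62 × 10^-5) = 4.52 × 10^-1 M

C₀ = 4.5 × 10^-1 M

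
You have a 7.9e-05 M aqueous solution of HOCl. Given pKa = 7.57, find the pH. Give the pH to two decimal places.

pH = 5.84

HOCl ⇌ OCl- + H+
Ka = 10^(−7.57) = 2.69 × 10^-8
From the ICE table, Ka = [H+]²/(7.9e-05 − [H+]) = 2.69 × 10^-8.
Neglecting [H+] in the denominator: [H+] = √(2.69 × 10^-8 × 7.9e-05) = 1.46 × 10^-6 M
pH = −log[H+] = −log(1.46 × 10^-6) = 5.84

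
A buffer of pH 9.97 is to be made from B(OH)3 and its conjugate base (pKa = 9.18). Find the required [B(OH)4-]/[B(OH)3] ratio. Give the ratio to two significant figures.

pH = pKa + log(r) ⇒ log(r) = 9.97 − 9.18 = +0.79
r = [B(OH)4-]/[B(OH)3] = 10^(+0.79) = 6.17

ratio = 6.2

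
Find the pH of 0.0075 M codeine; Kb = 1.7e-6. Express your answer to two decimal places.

pH = 10.05

C18H21NO3 + H2O ⇌ C18H22NO3+ + OH-
Kb = [OH-]²/(0.0075 − [OH-]) = 1.7 × 10^-6
Assume [OH-] ≪ 0.0075: [OH-] ≈ √(1.7 × 10^-6 × 0.0075) = 1.13 × 10^-4 M
Check: 1.5% ionized — well under 5%, approximation valid.
pOH = 3.95, so pH = 14.00 − pOH = 10.05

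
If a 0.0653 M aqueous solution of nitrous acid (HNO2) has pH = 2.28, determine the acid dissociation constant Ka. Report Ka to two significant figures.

[H+] = 10^(-2.28) = 5.25 × 10^-3 M
At equilibrium [HA] = 0.0653 − 5.25 × 10^-3 = 6.00 × 10^-2 M
Ka = [H+][A-]/[HA] = (5.25 × 10^-3)² / 6.00 × 10^-2 = 4.6 × 10^-4

Ka = 4.6 × 10^-4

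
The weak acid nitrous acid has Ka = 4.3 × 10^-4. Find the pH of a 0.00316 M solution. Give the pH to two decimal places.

pH = 3.01

HNO2 ⇌ NO2- + H+
Ka = x²/(0.00316 − x) = 4.3 × 10^-4
Here C₀/Ka ≈ 7.35, so the small-x approximation fails. Use the quadratic:
x = [−0.00043 + √(0.00043² + 5.44e-06)]/2 = 9.70 × 10^-4 M
pH = −log(9.70 × 10^-4) = 3.01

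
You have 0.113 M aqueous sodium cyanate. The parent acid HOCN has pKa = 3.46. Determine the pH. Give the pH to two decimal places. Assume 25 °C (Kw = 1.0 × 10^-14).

OCN- is the conjugate base of the weak acid HOCN.
Ka = 10^(−3.46) = 3.47 × 10^-4
Kb = Kw/Ka = 1.0×10^-14 / 3.47 × 10^-4 = 2.88 × 10^-11
From the ICE table, Kb = x²/(0.113 − x) = 2.88 × 10^-11.
Assume x ≪ 0.113: x ≈ √(2.88 × 10^-11 × 0.113) = 1.80 × 10^-6 M
pOH = 5.74, so pH = 14.00 − pOH = 8.26

pH = 8.26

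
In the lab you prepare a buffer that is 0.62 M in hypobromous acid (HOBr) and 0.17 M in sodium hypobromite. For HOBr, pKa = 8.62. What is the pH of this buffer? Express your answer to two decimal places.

pH = 8.06

Using pH = pKa + log([base]/[acid]) with [base]/[acid] = 0.17/0.62:
pH = 8.62 + (-0.562) = 8.06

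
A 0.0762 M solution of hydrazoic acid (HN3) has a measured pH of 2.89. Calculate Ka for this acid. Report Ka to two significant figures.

[H+] = 10^(-2.89) = 1.29 × 10^-3 M
At equilibrium [HA] = 0.0762 − 1.29 × 10^-3 = 7.49 × 10^-2 M
Ka = [H+][A-]/[HA] = (1.29 × 10^-3)² / 7.49 × 10^-2 = 2.2 × 10^-5

Ka = 2.2 × 10^-5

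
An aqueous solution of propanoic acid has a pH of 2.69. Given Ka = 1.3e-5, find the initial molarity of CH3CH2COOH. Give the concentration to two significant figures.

C₀ = 3.2 × 10^-1 M

[H+] = 10^(-2.69) = 2.04 × 10^-3 M = x
Ka = x²/(C₀ − x) ⇒ C₀ = x + x²/Ka
C₀ = 2.04 × 10^-3 + (2.04 × 10^-3)²/(1.3 × 10^-5) = 3.22 × 10^-1 M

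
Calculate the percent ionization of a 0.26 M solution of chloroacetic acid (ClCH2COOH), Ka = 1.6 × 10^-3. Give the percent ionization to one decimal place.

ClCH2COOH ⇌ ClCH2COO- + H+; let x = [H+] at equilibrium.
Solve x² + 0.0016x − 0.000416 = 0 → x = 1.96 × 10^-2 M
% ionization = x/C₀ × 100% = 1.96 × 10^-2/0.26 × 100% = 7.5%

7.5%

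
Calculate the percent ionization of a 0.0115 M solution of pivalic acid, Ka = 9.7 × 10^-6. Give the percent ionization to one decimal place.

(CH3)3CCOOH ⇌ (CH3)3CCOO- + H+; let x = [H+] at equilibrium.
x ≈ √(Ka·C₀) = √(9.7 × 10^-6 × 0.0115) = 3.34 × 10^-4 M
% ionization = x/C₀ × 100% = 3.34 × 10^-4/0.0115 × 100% = 2.9%

2.9%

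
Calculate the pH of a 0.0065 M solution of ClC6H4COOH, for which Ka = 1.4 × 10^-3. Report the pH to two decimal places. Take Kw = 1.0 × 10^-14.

pH = 2.62

ClC6H4COOH ⇌ ClC6H4COO- + H+
Let x = [H+] at equilibrium. Ka = x²/(0.0065 − x).
x is not negligible relative to C₀; solve x² + 0.0014·x − 9.1e-06 = 0.
x = [−0.0014 + √(0.0014² + 3.64e-05)]/2 = 2.40 × 10^-3 M
pH = −log[H+] = −log(2.40 × 10^-3) = 2.62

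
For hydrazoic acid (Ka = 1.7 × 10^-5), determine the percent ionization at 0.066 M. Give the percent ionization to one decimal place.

1.6%

HN3 ⇌ N3- + H+; let x = [H+] at equilibrium.
x ≈ √(Ka·C₀) = √(1.7 × 10^-5 × 0.066) = 1.06 × 10^-3 M
% ionization = x/C₀ × 100% = 1.06 × 10^-3/0.066 × 100% = 1.6%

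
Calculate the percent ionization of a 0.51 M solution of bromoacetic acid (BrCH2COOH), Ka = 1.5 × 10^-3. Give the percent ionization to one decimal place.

BrCH2COOH ⇌ BrCH2COO- + H+; let x = [H+] at equilibrium.
Ka = x²/(C₀ − x); solving the quadratic gives x = 2.69 × 10^-2 M.
Fraction ionized = 2.69 × 10^-2 / 0.51 = 0.0527 → 5.3%

5.3%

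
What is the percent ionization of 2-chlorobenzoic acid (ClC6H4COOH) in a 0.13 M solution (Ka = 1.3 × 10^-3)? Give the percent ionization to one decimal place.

9.5%

ClC6H4COOH ⇌ ClC6H4COO- + H+; let x = [H+] at equilibrium.
Solve x² + 0.0013x − 0.000169 = 0 → x = 1.24 × 10^-2 M
Fraction ionized = 1.24 × 10^-2 / 0.13 = 0.0954 → 9.5%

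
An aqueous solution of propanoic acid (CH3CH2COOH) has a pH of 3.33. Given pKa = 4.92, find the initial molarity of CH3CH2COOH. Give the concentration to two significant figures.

C₀ = 1.9 × 10^-2 M

[H+] = 10^(-3.33) = 4.68 × 10^-4 M = x
Ka = 10^(−4.92) = 1.20 × 10^-5
Ka = x²/(C₀ − x) ⇒ C₀ = x + x²/Ka
C₀ = 4.68 × 10^-4 + (4.68 × 10^-4)²/(1.20 × 10^-5) = 1.87 × 10^-2 M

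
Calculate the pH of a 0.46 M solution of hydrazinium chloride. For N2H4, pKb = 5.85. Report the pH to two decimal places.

pH = 4.24

N2H5+ is the conjugate acid of the weak base N2H4.
Kb = 10^(−5.85) = 1.41 × 10^-6
Ka = Kw/Kb = 1.0×10^-14 / 1.41 × 10^-6 = 7.09 × 10^-9
Ka = x²/(0.46 − x) = 7.09 × 10^-9
Since Ka ≪ C₀, x ≈ √(Ka·C₀) = 5.71 × 10^-5 M.
pH = −log(5.71 × 10^-5) = 4.24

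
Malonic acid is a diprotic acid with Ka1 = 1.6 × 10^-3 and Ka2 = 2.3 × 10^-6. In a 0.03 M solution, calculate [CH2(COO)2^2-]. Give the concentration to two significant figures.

2.3 × 10^-6 M

First ionization gives [H+] ≈ [CH2(COOH)COO-] = 6.17 × 10^-3 M.
Second step: Ka2 = [H+][CH2(COO)2^2-]/[CH2(COOH)COO-] ≈ [CH2(COO)2^2-] (since [H+] ≈ [CH2(COOH)COO-]).
So [CH2(COO)2^2-] ≈ Ka2.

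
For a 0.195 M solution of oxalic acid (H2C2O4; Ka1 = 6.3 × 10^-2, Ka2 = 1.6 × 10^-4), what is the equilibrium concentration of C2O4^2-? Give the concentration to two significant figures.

First ionization gives [H+] ≈ [HC2O4-] = 8.37 × 10^-2 M.
Second step: Ka2 = [H+][C2O4^2-]/[HC2O4-] ≈ [C2O4^2-] (since [H+] ≈ [HC2O4-]).
So [C2O4^2-] ≈ Ka2.

1.6 × 10^-4 M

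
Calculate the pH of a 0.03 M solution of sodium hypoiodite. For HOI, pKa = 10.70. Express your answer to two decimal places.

OI- is the conjugate base of the weak acid HOI.
Ka = 10^(−10.70) = 2.00 × 10^-11
Kb = Kw/Ka = 1.0×10^-14 / 2.00 × 10^-11 = 5.00 × 10^-4
Let x = [OH-] at equilibrium. Kb = x²/(0.03 − x).
Here C₀/Kb ≈ 60, so the small-x approximation fails. Use the quadratic:
x = (−Kb + √(Kb² + 4·Kb·C₀))/2 = 3.63 × 10^-3 M
pOH = 2.44, so pH = 14.00 − pOH = 11.56

pH = 11.56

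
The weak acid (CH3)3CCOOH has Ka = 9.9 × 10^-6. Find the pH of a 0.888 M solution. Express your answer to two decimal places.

pH = 2.53

(CH3)3CCOOH ⇌ (CH3)3CCOO- + H+
Ka = [H+]²/(0.888 − [H+]) = 9.9 × 10^-6
Since Ka ≪ C₀, [H+] ≈ √(Ka·C₀) = 2.96 × 10^-3 M.
([H+]/C₀ = 0.33% < 5%, so the approximation holds.)
pH = −log(2.96 × 10^-3) = 2.53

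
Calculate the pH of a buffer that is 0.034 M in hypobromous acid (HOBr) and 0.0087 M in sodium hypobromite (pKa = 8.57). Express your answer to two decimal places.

pH = 7.98

Henderson–Hasselbalch: pH = pKa + log([OBr-]/[HOBr]) = 8.57 + log(0.0087/0.034)
pH = 8.57 + (-0.592) = 7.98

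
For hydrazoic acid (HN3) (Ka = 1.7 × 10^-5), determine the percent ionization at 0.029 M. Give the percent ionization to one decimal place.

2.4%

HN3 ⇌ N3- + H+; let x = [H+] at equilibrium.
x ≈ √(Ka·C₀) = √(1.7 × 10^-5 × 0.029) = 7.02 × 10^-4 M
% ionization = x/C₀ × 100% = 7.02 × 10^-4/0.029 × 100% = 2.4%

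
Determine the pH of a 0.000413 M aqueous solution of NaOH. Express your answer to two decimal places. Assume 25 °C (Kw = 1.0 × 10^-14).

NaOH is a strong base; [OH-] = 0.000413 M.
pOH = -log(0.000413) = 3.38
pH = 14.00 - 3.38 = 10.62

pH = 10.62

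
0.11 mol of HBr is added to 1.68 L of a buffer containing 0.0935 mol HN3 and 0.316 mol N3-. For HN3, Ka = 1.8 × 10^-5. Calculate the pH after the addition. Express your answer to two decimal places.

After neutralization: n(HN3) = 0.204 mol, n(N3-) = 0.206 mol.
pKa = −log(1.8 × 10^-5) = 4.745
pH = pKa + log([A⁻]/[HA]) = 4.745 + log(0.206/0.204) = 4.745 +0.004

pH = 4.75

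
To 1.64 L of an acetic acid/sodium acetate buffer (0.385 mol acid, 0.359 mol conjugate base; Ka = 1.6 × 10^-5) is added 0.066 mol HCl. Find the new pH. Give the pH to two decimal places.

Added H+ converts CH3COO- to CH3COOH: CH3COOH → 0.451 mol, CH3COO- → 0.293 mol.
pKa = −log(1.6 × 10^-5) = 4.796
pH = pKa + log([A⁻]/[HA]) = 4.796 + log(0.293/0.451) = 4.796 -0.187

pH = 4.61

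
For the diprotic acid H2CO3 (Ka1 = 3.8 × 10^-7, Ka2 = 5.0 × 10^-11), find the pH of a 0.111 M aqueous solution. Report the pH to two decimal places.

Since Ka1 ≫ Ka2, the first ionization dominates [H+].
Ka1 = x²/(0.111 − x) = 3.8 × 10^-7
x ≈ √(3.8 × 10^-7 × 0.111) = 2.05 × 10^-4 M
pH = −log(2.05 × 10^-4) = 3.69

pH = 3.69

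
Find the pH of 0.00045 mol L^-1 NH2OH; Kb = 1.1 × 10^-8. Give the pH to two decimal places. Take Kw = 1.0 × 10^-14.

NH2OH + H2O ⇌ NH3OH+ + OH-
Kb = x²/(0.00045 − x) = 1.1 × 10^-8
Neglecting x in the denominator: x = √(1.1 × 10^-8 × 0.00045) = 2.22 × 10^-6 M
(x/C₀ = 0.49% < 5%, so the approximation holds.)
pOH = −log(2.22 × 10^-6) = 5.65; pH = 14.00 − 5.65 = 8.35

pH = 8.35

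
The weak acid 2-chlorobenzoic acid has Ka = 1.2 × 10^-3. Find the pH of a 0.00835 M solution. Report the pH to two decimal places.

ClC6H4COOH ⇌ ClC6H4COO- + H+
From the ICE table, Ka = [H+]²/(0.00835 − [H+]) = 1.2 × 10^-3.
Here C₀/Ka ≈ 6.96, so the small-[H+] approximation fails. Use the quadratic:
[H+] = (−Ka + √(Ka² + 4·Ka·C₀))/2 = 2.62 × 10^-3 M
pH = −log(2.62 × 10^-3) = 2.58

pH = 2.58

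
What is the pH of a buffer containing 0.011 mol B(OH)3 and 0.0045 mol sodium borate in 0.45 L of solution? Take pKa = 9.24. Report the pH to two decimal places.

pH = 8.85

Henderson–Hasselbalch: pH = pKa + log([B(OH)4-]/[B(OH)3]) = 9.24 + log(0.0045/0.011)
pH = 9.24 + (-0.388) = 8.85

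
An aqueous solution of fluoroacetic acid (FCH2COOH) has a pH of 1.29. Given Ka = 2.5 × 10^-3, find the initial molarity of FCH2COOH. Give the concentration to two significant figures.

C₀ = 1.1 M

[H+] = 10^(-1.29) = 5.13 × 10^-2 M = x
Ka = x²/(C₀ − x) ⇒ C₀ = x + x²/Ka
C₀ = 5.13 × 10^-2 + (5.13 × 10^-2)²/(2.5 × 10^-3) = 1.10 M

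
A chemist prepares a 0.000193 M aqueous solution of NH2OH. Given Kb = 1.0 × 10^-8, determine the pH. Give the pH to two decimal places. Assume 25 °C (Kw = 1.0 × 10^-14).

pH = 8.14

NH2OH + H2O ⇌ NH3OH+ + OH-
From the ICE table, Kb = [OH-]²/(0.000193 − [OH-]) = 1.0 × 10^-8.
Assume [OH-] ≪ 0.000193: [OH-] ≈ √(1.0 × 10^-8 × 0.000193) = 1.39 × 10^-6 M
([OH-]/C₀ = 0.72% < 5%, so the approximation holds.)
pOH = −log(1.39 × 10^-6) = 5.86; pH = 14.00 − 5.86 = 8.14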